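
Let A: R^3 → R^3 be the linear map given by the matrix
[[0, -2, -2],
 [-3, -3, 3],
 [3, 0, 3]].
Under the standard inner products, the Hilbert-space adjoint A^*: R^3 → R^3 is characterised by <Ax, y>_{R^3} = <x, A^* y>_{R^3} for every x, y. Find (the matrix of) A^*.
A^* = A^T =
[[0, -3, 3],
 [-2, -3, 0],
 [-2, 3, 3]]

For real matrices with standard dot products, the defining identity <Ax, y> = <x, A^* y> gives (Ax)^T y = x^T (A^*) y, i.e. x^T A^T y = x^T (A^*) y. Since this holds for all x, y, we must have A^* = A^T. Therefore
A^* =
[[0, -3, 3],
 [-2, -3, 0],
 [-2, 3, 3]].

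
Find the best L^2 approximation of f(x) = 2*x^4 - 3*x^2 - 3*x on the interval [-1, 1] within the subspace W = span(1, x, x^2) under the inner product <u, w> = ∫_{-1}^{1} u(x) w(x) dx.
g(x) = -9*x^2/7 - 3*x - 6/35

The best approximation g ∈ W is the orthogonal projection of f onto W. Writing g = a_0 + a_1 x + a_2 x^2, the coefficients solve the normal equations G · a = b where
  G_{ij} = <φ_i, φ_j> and b_i = <f, φ_i>, with φ_0 = 1, φ_1 = x, φ_2 = x^2.
G =
  [2, 0, 2/3]
  [0, 2/3, 0]
  [2/3, 0, 2/5],
b = (-6/5, -2, -22/35).
Solving gives a_0 = -6/35, a_1 = -3, a_2 = -9/7, so
  g(x) = -9*x^2/7 - 3*x - 6/35.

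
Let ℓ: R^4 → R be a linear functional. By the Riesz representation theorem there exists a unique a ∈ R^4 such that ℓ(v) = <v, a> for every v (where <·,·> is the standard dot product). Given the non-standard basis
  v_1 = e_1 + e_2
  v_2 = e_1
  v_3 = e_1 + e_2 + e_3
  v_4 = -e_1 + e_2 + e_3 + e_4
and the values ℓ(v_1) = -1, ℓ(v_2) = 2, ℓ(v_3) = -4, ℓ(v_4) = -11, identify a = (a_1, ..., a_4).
a = (2, -3, -3, -3)

Write a = (a_1, ..., a_4) in the standard basis. For each basis vector v_i, ℓ(v_i) = <v_i, a> is a linear equation in the a_j's. Collect the n equations into a matrix system V a = ℓ, where row i of V is v_i (expressed in the standard basis). Since V is invertible (lower-triangular with 1s on the diagonal, up to permutation), solve by back-substitution:
  V =
[[1, 1, 0, 0],
 [1, 0, 0, 0],
 [1, 1, 1, 0],
 [-1, 1, 1, 1]]
  V a = (-1, 2, -4, -11)
Solving gives a = (2, -3, -3, -3).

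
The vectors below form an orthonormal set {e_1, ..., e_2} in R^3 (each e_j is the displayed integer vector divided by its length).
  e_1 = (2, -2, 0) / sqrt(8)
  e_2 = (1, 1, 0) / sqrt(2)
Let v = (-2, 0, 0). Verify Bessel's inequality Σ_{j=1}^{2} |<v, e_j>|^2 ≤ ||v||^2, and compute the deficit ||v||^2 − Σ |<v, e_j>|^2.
Σ |<v, e_j>|^2 = 4; ||v||^2 = 4; deficit = 0

Write each e_j = u_j / sqrt(<u_j, u_j>) where u_j is the displayed integer vector. Then <v, e_j> = <v, u_j> / sqrt(<u_j, u_j>), so |<v, e_j>|^2 = <v, u_j>^2 / <u_j, u_j>.
Coefficients: <v, e_1> = -4/sqrt(8), <v, e_2> = -2/sqrt(2).
Square and sum: Σ |<v, e_j>|^2 = 4.
Compute ||v||^2 = v·v = 4.
Deficit = 4 − 4 = 0 ≥ 0, confirming Bessel's inequality. (The deficit equals ||v − Σ <v,e_j> e_j||^2, the squared distance from v to span{e_j}.)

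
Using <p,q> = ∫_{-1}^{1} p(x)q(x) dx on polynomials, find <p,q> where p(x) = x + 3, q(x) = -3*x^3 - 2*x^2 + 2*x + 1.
<p,q> = 32/15

Expand the product: p(x)·q(x) = -3*x^4 - 11*x^3 - 4*x^2 + 7*x + 3.
∫_{-1}^{1} of each monomial x^k gives [2/(k+1) if k even, 0 if k odd]. Integrating term-by-term (or equivalently evaluating the antiderivative F(x) = -3*x^5/5 - 11*x^4/4 - 4*x^3/3 + 7*x^2/2 + 3*x at the endpoints):
  F(1) − F(−1) = 109/60 − (-19/60) = 32/15.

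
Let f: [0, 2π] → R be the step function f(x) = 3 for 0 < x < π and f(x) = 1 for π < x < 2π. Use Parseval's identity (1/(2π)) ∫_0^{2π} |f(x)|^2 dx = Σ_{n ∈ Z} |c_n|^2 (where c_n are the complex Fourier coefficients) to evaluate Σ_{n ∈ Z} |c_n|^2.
Σ |c_n|^2 = 5

Parseval equates the L^2 energy of f (normalised by 1/(2π)) with the ℓ^2 sum of its Fourier coefficients: (1/(2π)) ∫_0^{2π} |f|^2 = Σ |c_n|^2.
Compute the left side: (1/(2π)) [∫_0^π 3^2 dx + ∫_π^{2π} 1^2 dx] = (1/(2π)) · (9π + 1π) = (9 + 1)/2 = 5.
So Σ_{n ∈ Z} |c_n|^2 = 5.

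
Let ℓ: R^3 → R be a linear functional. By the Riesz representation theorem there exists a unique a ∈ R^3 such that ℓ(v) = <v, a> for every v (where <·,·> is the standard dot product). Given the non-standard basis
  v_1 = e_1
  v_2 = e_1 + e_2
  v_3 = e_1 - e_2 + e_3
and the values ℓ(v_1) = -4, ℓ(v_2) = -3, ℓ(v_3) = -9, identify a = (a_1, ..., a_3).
a = (-4, 1, -4)

Write a = (a_1, ..., a_3) in the standard basis. For each basis vector v_i, ℓ(v_i) = <v_i, a> is a linear equation in the a_j's. Collect the n equations into a matrix system V a = ℓ, where row i of V is v_i (expressed in the standard basis). Since V is invertible (lower-triangular with 1s on the diagonal, up to permutation), solve by back-substitution:
  V =
[[1, 0, 0],
 [1, 1, 0],
 [1, -1, 1]]
  V a = (-4, -3, -9)
Solving gives a = (-4, 1, -4).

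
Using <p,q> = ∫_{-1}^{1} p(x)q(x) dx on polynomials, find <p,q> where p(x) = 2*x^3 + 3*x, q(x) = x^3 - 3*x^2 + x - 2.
<p,q> = 32/7

Expand the product: p(x)·q(x) = 2*x^6 - 6*x^5 + 5*x^4 - 13*x^3 + 3*x^2 - 6*x.
∫_{-1}^{1} of each monomial x^k gives [2/(k+1) if k even, 0 if k odd]. Integrating term-by-term (or equivalently evaluating the antiderivative F(x) = 2*x^7/7 - x^6 + x^5 - 13*x^4/4 + x^3 - 3*x^2 at the endpoints):
  F(1) − F(−1) = -139/28 − (-267/28) = 32/7.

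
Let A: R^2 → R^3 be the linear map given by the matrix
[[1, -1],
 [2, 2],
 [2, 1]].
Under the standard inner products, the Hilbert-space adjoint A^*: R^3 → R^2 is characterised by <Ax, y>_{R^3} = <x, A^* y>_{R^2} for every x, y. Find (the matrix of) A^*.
A^* = A^T =
[[1, 2, 2],
 [-1, 2, 1]]

For real matrices with standard dot products, the defining identity <Ax, y> = <x, A^* y> gives (Ax)^T y = x^T (A^*) y, i.e. x^T A^T y = x^T (A^*) y. Since this holds for all x, y, we must have A^* = A^T. Therefore
A^* =
[[1, 2, 2],
 [-1, 2, 1]].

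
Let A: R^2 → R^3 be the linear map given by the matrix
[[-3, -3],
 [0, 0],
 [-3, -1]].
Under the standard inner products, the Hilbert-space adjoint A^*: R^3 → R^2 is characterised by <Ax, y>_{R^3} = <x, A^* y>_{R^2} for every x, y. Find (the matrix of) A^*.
A^* = A^T =
[[-3, 0, -3],
 [-3, 0, -1]]

For real matrices with standard dot products, the defining identity <Ax, y> = <x, A^* y> gives (Ax)^T y = x^T (A^*) y, i.e. x^T A^T y = x^T (A^*) y. Since this holds for all x, y, we must have A^* = A^T. Therefore
A^* =
[[-3, 0, -3],
 [-3, 0, -1]].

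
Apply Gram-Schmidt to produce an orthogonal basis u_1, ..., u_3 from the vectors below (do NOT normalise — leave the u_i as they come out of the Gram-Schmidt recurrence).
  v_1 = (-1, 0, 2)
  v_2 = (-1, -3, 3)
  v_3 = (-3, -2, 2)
Orthogonal basis:
  u_1 = (-1, 0, 2)
  u_2 = (2/5, -3, 1/5)
  u_3 = (-42/23, -7/23, -21/23)

Apply the Gram-Schmidt recurrence
  u_1 = v_1
  u_i = v_i − Σ_{j<i} ((v_i · u_j) / (u_j · u_j)) · u_j.

Step by step this gives:
  u_1 = (-1, 0, 2)
  u_2 = (2/5, -3, 1/5)
  u_3 = (-42/23, -7/23, -21/23)

Orthogonality check:
  u_2 · u_1 = 0 (should be 0)
  u_3 · u_1 = 0 (should be 0)
  u_3 · u_2 = 0 (should be 0)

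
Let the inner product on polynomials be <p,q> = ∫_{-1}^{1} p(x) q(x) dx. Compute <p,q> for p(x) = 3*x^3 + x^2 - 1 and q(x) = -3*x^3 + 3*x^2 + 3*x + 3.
<p,q> = -132/35

Expand the product: p(x)·q(x) = -9*x^6 + 6*x^5 + 12*x^4 + 15*x^3 - 3*x - 3.
∫_{-1}^{1} of each monomial x^k gives [2/(k+1) if k even, 0 if k odd]. Integrating term-by-term (or equivalently evaluating the antiderivative F(x) = -9*x^7/7 + x^6 + 12*x^5/5 + 15*x^4/4 - 3*x^2/2 - 3*x at the endpoints):
  F(1) − F(−1) = 191/140 − (719/140) = -132/35.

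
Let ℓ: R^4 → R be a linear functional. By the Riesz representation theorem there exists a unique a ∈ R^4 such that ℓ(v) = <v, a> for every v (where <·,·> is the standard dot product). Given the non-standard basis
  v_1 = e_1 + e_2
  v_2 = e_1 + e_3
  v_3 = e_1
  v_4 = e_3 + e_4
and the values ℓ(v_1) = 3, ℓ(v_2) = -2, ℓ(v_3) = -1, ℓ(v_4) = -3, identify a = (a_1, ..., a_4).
a = (-1, 4, -1, -2)

Write a = (a_1, ..., a_4) in the standard basis. For each basis vector v_i, ℓ(v_i) = <v_i, a> is a linear equation in the a_j's. Collect the n equations into a matrix system V a = ℓ, where row i of V is v_i (expressed in the standard basis). Since V is invertible (lower-triangular with 1s on the diagonal, up to permutation), solve by back-substitution:
  V =
[[1, 1, 0, 0],
 [1, 0, 1, 0],
 [1, 0, 0, 0],
 [0, 0, 1, 1]]
  V a = (3, -2, -1, -3)
Solving gives a = (-1, 4, -1, -2).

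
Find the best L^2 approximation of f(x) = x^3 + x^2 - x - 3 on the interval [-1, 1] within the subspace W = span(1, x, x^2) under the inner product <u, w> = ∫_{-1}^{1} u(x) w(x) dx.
g(x) = x^2 - 2*x/5 - 3

The best approximation g ∈ W is the orthogonal projection of f onto W. Writing g = a_0 + a_1 x + a_2 x^2, the coefficients solve the normal equations G · a = b where
  G_{ij} = <φ_i, φ_j> and b_i = <f, φ_i>, with φ_0 = 1, φ_1 = x, φ_2 = x^2.
G =
  [2, 0, 2/3]
  [0, 2/3, 0]
  [2/3, 0, 2/5],
b = (-16/3, -4/15, -8/5).
Solving gives a_0 = -3, a_1 = -2/5, a_2 = 1, so
  g(x) = x^2 - 2*x/5 - 3.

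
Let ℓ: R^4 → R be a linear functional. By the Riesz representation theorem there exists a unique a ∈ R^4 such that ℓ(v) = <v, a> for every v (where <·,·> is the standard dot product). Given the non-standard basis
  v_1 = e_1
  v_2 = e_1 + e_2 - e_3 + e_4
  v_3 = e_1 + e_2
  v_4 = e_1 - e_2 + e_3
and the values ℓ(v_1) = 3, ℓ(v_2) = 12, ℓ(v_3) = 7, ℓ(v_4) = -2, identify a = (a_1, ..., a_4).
a = (3, 4, -1, 4)

Write a = (a_1, ..., a_4) in the standard basis. For each basis vector v_i, ℓ(v_i) = <v_i, a> is a linear equation in the a_j's. Collect the n equations into a matrix system V a = ℓ, where row i of V is v_i (expressed in the standard basis). Since V is invertible (lower-triangular with 1s on the diagonal, up to permutation), solve by back-substitution:
  V =
[[1, 0, 0, 0],
 [1, 1, -1, 1],
 [1, 1, 0, 0],
 [1, -1, 1, 0]]
  V a = (3, 12, 7, -2)
Solving gives a = (3, 4, -1, 4).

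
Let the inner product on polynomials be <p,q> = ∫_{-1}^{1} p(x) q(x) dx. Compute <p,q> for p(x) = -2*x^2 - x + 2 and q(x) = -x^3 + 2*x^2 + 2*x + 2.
<p,q> = 82/15

Expand the product: p(x)·q(x) = 2*x^5 - 3*x^4 - 8*x^3 - 2*x^2 + 2*x + 4.
∫_{-1}^{1} of each monomial x^k gives [2/(k+1) if k even, 0 if k odd]. Integrating term-by-term (or equivalently evaluating the antiderivative F(x) = x^6/3 - 3*x^5/5 - 2*x^4 - 2*x^3/3 + x^2 + 4*x at the endpoints):
  F(1) − F(−1) = 31/15 − (-17/5) = 82/15.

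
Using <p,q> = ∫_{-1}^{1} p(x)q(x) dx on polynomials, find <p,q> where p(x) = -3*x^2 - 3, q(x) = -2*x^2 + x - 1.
<p,q> = 72/5

Expand the product: p(x)·q(x) = 6*x^4 - 3*x^3 + 9*x^2 - 3*x + 3.
∫_{-1}^{1} of each monomial x^k gives [2/(k+1) if k even, 0 if k odd]. Integrating term-by-term (or equivalently evaluating the antiderivative F(x) = 6*x^5/5 - 3*x^4/4 + 3*x^3 - 3*x^2/2 + 3*x at the endpoints):
  F(1) − F(−1) = 99/20 − (-189/20) = 72/5.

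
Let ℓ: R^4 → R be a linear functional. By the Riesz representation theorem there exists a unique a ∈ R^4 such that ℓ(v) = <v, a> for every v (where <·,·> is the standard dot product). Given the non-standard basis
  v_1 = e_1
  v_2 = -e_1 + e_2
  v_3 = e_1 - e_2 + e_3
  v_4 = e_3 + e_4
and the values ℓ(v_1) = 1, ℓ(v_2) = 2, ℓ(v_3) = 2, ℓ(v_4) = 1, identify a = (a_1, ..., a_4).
a = (1, 3, 4, -3)

Write a = (a_1, ..., a_4) in the standard basis. For each basis vector v_i, ℓ(v_i) = <v_i, a> is a linear equation in the a_j's. Collect the n equations into a matrix system V a = ℓ, where row i of V is v_i (expressed in the standard basis). Since V is invertible (lower-triangular with 1s on the diagonal, up to permutation), solve by back-substitution:
  V =
[[1, 0, 0, 0],
 [-1, 1, 0, 0],
 [1, -1, 1, 0],
 [0, 0, 1, 1]]
  V a = (1, 2, 2, 1)
Solving gives a = (1, 3, 4, -3).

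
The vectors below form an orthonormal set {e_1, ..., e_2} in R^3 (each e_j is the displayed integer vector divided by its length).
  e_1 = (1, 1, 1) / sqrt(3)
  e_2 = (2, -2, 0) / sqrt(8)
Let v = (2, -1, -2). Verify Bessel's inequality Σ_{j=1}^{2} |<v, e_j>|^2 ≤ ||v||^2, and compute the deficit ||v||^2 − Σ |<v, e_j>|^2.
Σ |<v, e_j>|^2 = 29/6; ||v||^2 = 9; deficit = 25/6

Write each e_j = u_j / sqrt(<u_j, u_j>) where u_j is the displayed integer vector. Then <v, e_j> = <v, u_j> / sqrt(<u_j, u_j>), so |<v, e_j>|^2 = <v, u_j>^2 / <u_j, u_j>.
Coefficients: <v, e_1> = -1/sqrt(3), <v, e_2> = 6/sqrt(8).
Square and sum: Σ |<v, e_j>|^2 = 29/6.
Compute ||v||^2 = v·v = 9.
Deficit = 9 − 29/6 = 25/6 ≥ 0, confirming Bessel's inequality. (The deficit equals ||v − Σ <v,e_j> e_j||^2, the squared distance from v to span{e_j}.)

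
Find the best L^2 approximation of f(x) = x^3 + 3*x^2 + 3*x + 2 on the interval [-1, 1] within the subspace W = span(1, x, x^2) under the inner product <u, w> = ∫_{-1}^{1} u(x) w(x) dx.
g(x) = 3*x^2 + 18*x/5 + 2

The best approximation g ∈ W is the orthogonal projection of f onto W. Writing g = a_0 + a_1 x + a_2 x^2, the coefficients solve the normal equations G · a = b where
  G_{ij} = <φ_i, φ_j> and b_i = <f, φ_i>, with φ_0 = 1, φ_1 = x, φ_2 = x^2.
G =
  [2, 0, 2/3]
  [0, 2/3, 0]
  [2/3, 0, 2/5],
b = (6, 12/5, 38/15).
Solving gives a_0 = 2, a_1 = 18/5, a_2 = 3, so
  g(x) = 3*x^2 + 18*x/5 + 2.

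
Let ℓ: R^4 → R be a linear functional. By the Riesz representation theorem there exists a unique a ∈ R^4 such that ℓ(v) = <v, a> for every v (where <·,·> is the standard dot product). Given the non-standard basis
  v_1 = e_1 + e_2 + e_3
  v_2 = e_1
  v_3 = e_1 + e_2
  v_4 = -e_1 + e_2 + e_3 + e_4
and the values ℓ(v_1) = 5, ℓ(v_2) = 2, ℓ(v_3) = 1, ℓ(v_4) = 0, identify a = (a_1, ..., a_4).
a = (2, -1, 4, -1)

Write a = (a_1, ..., a_4) in the standard basis. For each basis vector v_i, ℓ(v_i) = <v_i, a> is a linear equation in the a_j's. Collect the n equations into a matrix system V a = ℓ, where row i of V is v_i (expressed in the standard basis). Since V is invertible (lower-triangular with 1s on the diagonal, up to permutation), solve by back-substitution:
  V =
[[1, 1, 1, 0],
 [1, 0, 0, 0],
 [1, 1, 0, 0],
 [-1, 1, 1, 1]]
  V a = (5, 2, 1, 0)
Solving gives a = (2, -1, 4, -1).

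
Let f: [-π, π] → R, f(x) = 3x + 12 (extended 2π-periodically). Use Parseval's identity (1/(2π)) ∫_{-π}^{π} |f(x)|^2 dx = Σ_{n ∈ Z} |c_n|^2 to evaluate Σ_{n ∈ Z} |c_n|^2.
Σ |c_n|^2 = 3π^2 + 144

Expand and integrate term by term over [-π, π]:
  ∫ (3x)^2 dx = 9·(2π^3/3); ∫ 2·3·(12)·x dx = 0 (odd integrand); ∫ 12^2 dx = 144·2π.
So (1/(2π)) ∫_{-π}^{π} (3x + 12)^2 dx = 9π^2/3 + 144 = 3π^2 + 144.
Parseval ⇒ Σ |c_n|^2 = 3π^2 + 144.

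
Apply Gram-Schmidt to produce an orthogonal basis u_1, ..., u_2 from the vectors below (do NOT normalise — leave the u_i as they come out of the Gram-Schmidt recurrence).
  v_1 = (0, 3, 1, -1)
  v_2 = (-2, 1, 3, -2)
Orthogonal basis:
  u_1 = (0, 3, 1, -1)
  u_2 = (-2, -13/11, 25/11, -14/11)

Apply the Gram-Schmidt recurrence
  u_1 = v_1
  u_i = v_i − Σ_{j<i} ((v_i · u_j) / (u_j · u_j)) · u_j.

Step by step this gives:
  u_1 = (0, 3, 1, -1)
  u_2 = (-2, -13/11, 25/11, -14/11)

Orthogonality check:
  u_2 · u_1 = 0 (should be 0)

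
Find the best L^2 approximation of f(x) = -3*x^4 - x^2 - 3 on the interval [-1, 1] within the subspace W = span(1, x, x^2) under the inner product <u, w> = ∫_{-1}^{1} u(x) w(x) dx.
g(x) = -25*x^2/7 - 96/35

The best approximation g ∈ W is the orthogonal projection of f onto W. Writing g = a_0 + a_1 x + a_2 x^2, the coefficients solve the normal equations G · a = b where
  G_{ij} = <φ_i, φ_j> and b_i = <f, φ_i>, with φ_0 = 1, φ_1 = x, φ_2 = x^2.
G =
  [2, 0, 2/3]
  [0, 2/3, 0]
  [2/3, 0, 2/5],
b = (-118/15, 0, -114/35).
Solving gives a_0 = -96/35, a_1 = 0, a_2 = -25/7, so
  g(x) = -25*x^2/7 - 96/35.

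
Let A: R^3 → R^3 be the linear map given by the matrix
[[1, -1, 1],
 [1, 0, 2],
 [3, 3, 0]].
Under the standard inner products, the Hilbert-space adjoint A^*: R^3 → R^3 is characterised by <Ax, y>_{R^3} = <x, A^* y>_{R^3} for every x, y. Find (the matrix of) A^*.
A^* = A^T =
[[1, 1, 3],
 [-1, 0, 3],
 [1, 2, 0]]

For real matrices with standard dot products, the defining identity <Ax, y> = <x, A^* y> gives (Ax)^T y = x^T (A^*) y, i.e. x^T A^T y = x^T (A^*) y. Since this holds for all x, y, we must have A^* = A^T. Therefore
A^* =
[[1, 1, 3],
 [-1, 0, 3],
 [1, 2, 0]].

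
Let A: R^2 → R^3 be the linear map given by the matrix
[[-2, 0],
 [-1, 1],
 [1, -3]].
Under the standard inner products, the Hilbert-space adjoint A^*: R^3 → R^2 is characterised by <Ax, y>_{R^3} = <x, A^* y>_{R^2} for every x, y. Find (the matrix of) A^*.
A^* = A^T =
[[-2, -1, 1],
 [0, 1, -3]]

For real matrices with standard dot products, the defining identity <Ax, y> = <x, A^* y> gives (Ax)^T y = x^T (A^*) y, i.e. x^T A^T y = x^T (A^*) y. Since this holds for all x, y, we must have A^* = A^T. Therefore
A^* =
[[-2, -1, 1],
 [0, 1, -3]].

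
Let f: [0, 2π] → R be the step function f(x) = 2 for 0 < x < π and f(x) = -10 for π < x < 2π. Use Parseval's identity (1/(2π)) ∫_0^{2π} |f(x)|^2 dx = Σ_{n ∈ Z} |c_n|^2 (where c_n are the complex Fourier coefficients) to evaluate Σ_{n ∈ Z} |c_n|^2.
Σ |c_n|^2 = 52

Parseval equates the L^2 energy of f (normalised by 1/(2π)) with the ℓ^2 sum of its Fourier coefficients: (1/(2π)) ∫_0^{2π} |f|^2 = Σ |c_n|^2.
Compute the left side: (1/(2π)) [∫_0^π 2^2 dx + ∫_π^{2π} (-10)^2 dx] = (1/(2π)) · (4π + 100π) = (4 + 100)/2 = 52.
So Σ_{n ∈ Z} |c_n|^2 = 52.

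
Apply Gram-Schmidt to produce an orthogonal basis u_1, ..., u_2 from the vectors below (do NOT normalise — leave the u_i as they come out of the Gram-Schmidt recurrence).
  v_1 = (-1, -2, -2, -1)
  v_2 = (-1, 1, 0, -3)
Orthogonal basis:
  u_1 = (-1, -2, -2, -1)
  u_2 = (-4/5, 7/5, 2/5, -14/5)

Apply the Gram-Schmidt recurrence
  u_1 = v_1
  u_i = v_i − Σ_{j<i} ((v_i · u_j) / (u_j · u_j)) · u_j.

Step by step this gives:
  u_1 = (-1, -2, -2, -1)
  u_2 = (-4/5, 7/5, 2/5, -14/5)

Orthogonality check:
  u_2 · u_1 = 0 (should be 0)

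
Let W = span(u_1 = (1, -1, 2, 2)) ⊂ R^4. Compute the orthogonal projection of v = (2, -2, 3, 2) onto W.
proj_W(v) = (7/5, -7/5, 14/5, 14/5)

Set up U = [u_1 | ... | u_1] ∈ R^(4×1). The projector onto W = col(U) is P = U (U^T U)^(-1) U^T.
Compute U^T U =
  [10],
and U^T v = (14).
Solve U^T U · c = U^T v for the coefficients: c = (7/5). The projection is proj_W(v) = U c.
Check: (v - proj_W(v)) · u_1 = 0  (should be 0).
Result: proj_W(v) = (7/5, -7/5, 14/5, 14/5).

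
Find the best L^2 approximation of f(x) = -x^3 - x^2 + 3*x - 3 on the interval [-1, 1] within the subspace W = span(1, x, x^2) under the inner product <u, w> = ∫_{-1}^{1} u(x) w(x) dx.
g(x) = -x^2 + 12*x/5 - 3

The best approximation g ∈ W is the orthogonal projection of f onto W. Writing g = a_0 + a_1 x + a_2 x^2, the coefficients solve the normal equations G · a = b where
  G_{ij} = <φ_i, φ_j> and b_i = <f, φ_i>, with φ_0 = 1, φ_1 = x, φ_2 = x^2.
G =
  [2, 0, 2/3]
  [0, 2/3, 0]
  [2/3, 0, 2/5],
b = (-20/3, 8/5, -12/5).
Solving gives a_0 = -3, a_1 = 12/5, a_2 = -1, so
  g(x) = -x^2 + 12*x/5 - 3.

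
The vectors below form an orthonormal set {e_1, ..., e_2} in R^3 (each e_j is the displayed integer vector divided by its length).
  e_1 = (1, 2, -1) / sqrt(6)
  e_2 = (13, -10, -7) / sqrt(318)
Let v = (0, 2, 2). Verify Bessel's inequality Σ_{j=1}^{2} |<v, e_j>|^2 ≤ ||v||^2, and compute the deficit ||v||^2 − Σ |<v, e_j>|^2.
Σ |<v, e_j>|^2 = 228/53; ||v||^2 = 8; deficit = 196/53

Write each e_j = u_j / sqrt(<u_j, u_j>) where u_j is the displayed integer vector. Then <v, e_j> = <v, u_j> / sqrt(<u_j, u_j>), so |<v, e_j>|^2 = <v, u_j>^2 / <u_j, u_j>.
Coefficients: <v, e_1> = 2/sqrt(6), <v, e_2> = -34/sqrt(318).
Square and sum: Σ |<v, e_j>|^2 = 228/53.
Compute ||v||^2 = v·v = 8.
Deficit = 8 − 228/53 = 196/53 ≥ 0, confirming Bessel's inequality. (The deficit equals ||v − Σ <v,e_j> e_j||^2, the squared distance from v to span{e_j}.)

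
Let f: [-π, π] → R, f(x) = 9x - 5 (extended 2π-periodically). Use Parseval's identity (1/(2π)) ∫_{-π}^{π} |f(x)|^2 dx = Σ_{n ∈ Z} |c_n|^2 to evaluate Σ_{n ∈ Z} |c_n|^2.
Σ |c_n|^2 = 27π^2 + 25

Expand and integrate term by term over [-π, π]:
  ∫ (9x)^2 dx = 81·(2π^3/3); ∫ 2·9·(-5)·x dx = 0 (odd integrand); ∫ (-5)^2 dx = 25·2π.
So (1/(2π)) ∫_{-π}^{π} (9x - 5)^2 dx = 81π^2/3 + 25 = 27π^2 + 25.
Parseval ⇒ Σ |c_n|^2 = 27π^2 + 25.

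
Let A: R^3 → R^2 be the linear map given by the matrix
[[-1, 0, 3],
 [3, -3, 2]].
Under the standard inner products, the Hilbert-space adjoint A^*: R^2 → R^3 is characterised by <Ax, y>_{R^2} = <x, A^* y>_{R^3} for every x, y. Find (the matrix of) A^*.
A^* = A^T =
[[-1, 3],
 [0, -3],
 [3, 2]]

For real matrices with standard dot products, the defining identity <Ax, y> = <x, A^* y> gives (Ax)^T y = x^T (A^*) y, i.e. x^T A^T y = x^T (A^*) y. Since this holds for all x, y, we must have A^* = A^T. Therefore
A^* =
[[-1, 3],
 [0, -3],
 [3, 2]].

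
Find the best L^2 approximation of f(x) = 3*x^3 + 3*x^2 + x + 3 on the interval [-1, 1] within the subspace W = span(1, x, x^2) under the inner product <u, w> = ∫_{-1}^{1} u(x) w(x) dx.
g(x) = 3*x^2 + 14*x/5 + 3

The best approximation g ∈ W is the orthogonal projection of f onto W. Writing g = a_0 + a_1 x + a_2 x^2, the coefficients solve the normal equations G · a = b where
  G_{ij} = <φ_i, φ_j> and b_i = <f, φ_i>, with φ_0 = 1, φ_1 = x, φ_2 = x^2.
G =
  [2, 0, 2/3]
  [0, 2/3, 0]
  [2/3, 0, 2/5],
b = (8, 28/15, 16/5).
Solving gives a_0 = 3, a_1 = 14/5, a_2 = 3, so
  g(x) = 3*x^2 + 14*x/5 + 3.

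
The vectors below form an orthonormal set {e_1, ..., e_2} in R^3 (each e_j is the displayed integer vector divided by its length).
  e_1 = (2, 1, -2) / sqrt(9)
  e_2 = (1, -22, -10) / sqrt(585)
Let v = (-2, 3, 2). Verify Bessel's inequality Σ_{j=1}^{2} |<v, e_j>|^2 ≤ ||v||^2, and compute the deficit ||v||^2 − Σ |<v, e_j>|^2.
Σ |<v, e_j>|^2 = 1041/65; ||v||^2 = 17; deficit = 64/65

Write each e_j = u_j / sqrt(<u_j, u_j>) where u_j is the displayed integer vector. Then <v, e_j> = <v, u_j> / sqrt(<u_j, u_j>), so |<v, e_j>|^2 = <v, u_j>^2 / <u_j, u_j>.
Coefficients: <v, e_1> = -5/sqrt(9), <v, e_2> = -88/sqrt(585).
Square and sum: Σ |<v, e_j>|^2 = 1041/65.
Compute ||v||^2 = v·v = 17.
Deficit = 17 − 1041/65 = 64/65 ≥ 0, confirming Bessel's inequality. (The deficit equals ||v − Σ <v,e_j> e_j||^2, the squared distance from v to span{e_j}.)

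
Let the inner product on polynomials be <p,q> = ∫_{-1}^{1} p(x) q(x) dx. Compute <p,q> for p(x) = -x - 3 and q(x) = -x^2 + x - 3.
<p,q> = 58/3

Expand the product: p(x)·q(x) = x^3 + 2*x^2 + 9.
∫_{-1}^{1} of each monomial x^k gives [2/(k+1) if k even, 0 if k odd]. Integrating term-by-term (or equivalently evaluating the antiderivative F(x) = x^4/4 + 2*x^3/3 + 9*x at the endpoints):
  F(1) − F(−1) = 119/12 − (-113/12) = 58/3.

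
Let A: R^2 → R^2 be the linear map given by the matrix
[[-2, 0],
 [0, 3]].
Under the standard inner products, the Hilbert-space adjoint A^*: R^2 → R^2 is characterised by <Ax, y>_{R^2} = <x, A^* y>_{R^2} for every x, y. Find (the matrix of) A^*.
A^* = A^T =
[[-2, 0],
 [0, 3]]

For real matrices with standard dot products, the defining identity <Ax, y> = <x, A^* y> gives (Ax)^T y = x^T (A^*) y, i.e. x^T A^T y = x^T (A^*) y. Since this holds for all x, y, we must have A^* = A^T. Therefore
A^* =
[[-2, 0],
 [0, 3]].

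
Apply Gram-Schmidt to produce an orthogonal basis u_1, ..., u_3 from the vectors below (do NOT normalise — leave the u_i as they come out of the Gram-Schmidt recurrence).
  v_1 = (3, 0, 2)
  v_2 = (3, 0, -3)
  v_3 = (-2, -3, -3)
Orthogonal basis:
  u_1 = (3, 0, 2)
  u_2 = (30/13, 0, -45/13)
  u_3 = (0, -3, 0)

Apply the Gram-Schmidt recurrence
  u_1 = v_1
  u_i = v_i − Σ_{j<i} ((v_i · u_j) / (u_j · u_j)) · u_j.

Step by step this gives:
  u_1 = (3, 0, 2)
  u_2 = (30/13, 0, -45/13)
  u_3 = (0, -3, 0)

Orthogonality check:
  u_2 · u_1 = 0 (should be 0)
  u_3 · u_1 = 0 (should be 0)
  u_3 · u_2 = 0 (should be 0)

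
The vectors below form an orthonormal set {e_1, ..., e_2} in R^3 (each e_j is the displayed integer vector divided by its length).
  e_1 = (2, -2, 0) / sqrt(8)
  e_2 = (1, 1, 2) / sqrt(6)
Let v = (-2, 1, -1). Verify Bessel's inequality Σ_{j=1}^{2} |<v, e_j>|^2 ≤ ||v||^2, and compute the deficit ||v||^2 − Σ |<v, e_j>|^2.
Σ |<v, e_j>|^2 = 6; ||v||^2 = 6; deficit = 0

Write each e_j = u_j / sqrt(<u_j, u_j>) where u_j is the displayed integer vector. Then <v, e_j> = <v, u_j> / sqrt(<u_j, u_j>), so |<v, e_j>|^2 = <v, u_j>^2 / <u_j, u_j>.
Coefficients: <v, e_1> = -6/sqrt(8), <v, e_2> = -3/sqrt(6).
Square and sum: Σ |<v, e_j>|^2 = 6.
Compute ||v||^2 = v·v = 6.
Deficit = 6 − 6 = 0 ≥ 0, confirming Bessel's inequality. (The deficit equals ||v − Σ <v,e_j> e_j||^2, the squared distance from v to span{e_j}.)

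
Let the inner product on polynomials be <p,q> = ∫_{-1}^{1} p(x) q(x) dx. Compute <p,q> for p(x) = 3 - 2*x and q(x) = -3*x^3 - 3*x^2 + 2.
<p,q> = 42/5

Expand the product: p(x)·q(x) = 6*x^4 - 3*x^3 - 9*x^2 - 4*x + 6.
∫_{-1}^{1} of each monomial x^k gives [2/(k+1) if k even, 0 if k odd]. Integrating term-by-term (or equivalently evaluating the antiderivative F(x) = 6*x^5/5 - 3*x^4/4 - 3*x^3 - 2*x^2 + 6*x at the endpoints):
  F(1) − F(−1) = 29/20 − (-139/20) = 42/5.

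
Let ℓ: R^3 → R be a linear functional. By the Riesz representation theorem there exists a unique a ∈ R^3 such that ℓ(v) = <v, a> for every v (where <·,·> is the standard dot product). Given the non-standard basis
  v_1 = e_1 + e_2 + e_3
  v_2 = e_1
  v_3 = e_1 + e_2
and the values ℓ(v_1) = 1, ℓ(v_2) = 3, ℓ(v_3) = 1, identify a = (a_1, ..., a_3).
a = (3, -2, 0)

Write a = (a_1, ..., a_3) in the standard basis. For each basis vector v_i, ℓ(v_i) = <v_i, a> is a linear equation in the a_j's. Collect the n equations into a matrix system V a = ℓ, where row i of V is v_i (expressed in the standard basis). Since V is invertible (lower-triangular with 1s on the diagonal, up to permutation), solve by back-substitution:
  V =
[[1, 1, 1],
 [1, 0, 0],
 [1, 1, 0]]
  V a = (1, 3, 1)
Solving gives a = (3, -2, 0).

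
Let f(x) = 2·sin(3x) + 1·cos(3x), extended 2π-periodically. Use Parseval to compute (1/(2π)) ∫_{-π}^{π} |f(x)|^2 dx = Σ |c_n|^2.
Σ |c_n|^2 = 5/2

Expand |f|^2 and use orthogonality of {sin(nx), cos(mx)} on [-π, π]:
  ∫_{-π}^{π} sin(nx)^2 dx = π, ∫ cos(mx)^2 dx = π, and cross terms integrate to 0.
So ∫_{-π}^{π} f(x)^2 dx = 2^2 · π + 1^2 · π = (4 + 1)π.
Divide by 2π: (4 + 1)/2 = 5/2.
By Parseval, this equals Σ |c_n|^2.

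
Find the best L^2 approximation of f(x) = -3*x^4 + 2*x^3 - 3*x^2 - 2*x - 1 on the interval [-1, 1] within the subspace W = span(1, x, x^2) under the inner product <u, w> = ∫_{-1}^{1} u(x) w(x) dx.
g(x) = -39*x^2/7 - 4*x/5 - 26/35

The best approximation g ∈ W is the orthogonal projection of f onto W. Writing g = a_0 + a_1 x + a_2 x^2, the coefficients solve the normal equations G · a = b where
  G_{ij} = <φ_i, φ_j> and b_i = <f, φ_i>, with φ_0 = 1, φ_1 = x, φ_2 = x^2.
G =
  [2, 0, 2/3]
  [0, 2/3, 0]
  [2/3, 0, 2/5],
b = (-26/5, -8/15, -286/105).
Solving gives a_0 = -26/35, a_1 = -4/5, a_2 = -39/7, so
  g(x) = -39*x^2/7 - 4*x/5 - 26/35.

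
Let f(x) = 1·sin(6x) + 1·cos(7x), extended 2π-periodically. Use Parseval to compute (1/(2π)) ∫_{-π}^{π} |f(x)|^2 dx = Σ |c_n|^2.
Σ |c_n|^2 = 1

Expand |f|^2 and use orthogonality of {sin(nx), cos(mx)} on [-π, π]:
  ∫_{-π}^{π} sin(nx)^2 dx = π, ∫ cos(mx)^2 dx = π, and cross terms integrate to 0.
So ∫_{-π}^{π} f(x)^2 dx = 1^2 · π + 1^2 · π = (1 + 1)π.
Divide by 2π: (1 + 1)/2 = 1.
By Parseval, this equals Σ |c_n|^2.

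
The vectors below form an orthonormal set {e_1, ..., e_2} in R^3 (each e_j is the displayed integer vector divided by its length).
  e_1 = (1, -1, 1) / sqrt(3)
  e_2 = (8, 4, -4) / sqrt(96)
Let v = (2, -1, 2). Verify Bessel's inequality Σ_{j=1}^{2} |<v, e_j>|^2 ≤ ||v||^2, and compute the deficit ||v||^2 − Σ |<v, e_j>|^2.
Σ |<v, e_j>|^2 = 17/2; ||v||^2 = 9; deficit = 1/2

Write each e_j = u_j / sqrt(<u_j, u_j>) where u_j is the displayed integer vector. Then <v, e_j> = <v, u_j> / sqrt(<u_j, u_j>), so |<v, e_j>|^2 = <v, u_j>^2 / <u_j, u_j>.
Coefficients: <v, e_1> = 5/sqrt(3), <v, e_2> = 4/sqrt(96).
Square and sum: Σ |<v, e_j>|^2 = 17/2.
Compute ||v||^2 = v·v = 9.
Deficit = 9 − 17/2 = 1/2 ≥ 0, confirming Bessel's inequality. (The deficit equals ||v − Σ <v,e_j> e_j||^2, the squared distance from v to span{e_j}.)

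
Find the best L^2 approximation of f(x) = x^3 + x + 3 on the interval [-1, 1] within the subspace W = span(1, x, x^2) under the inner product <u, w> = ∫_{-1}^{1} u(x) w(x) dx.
g(x) = 8*x/5 + 3

The best approximation g ∈ W is the orthogonal projection of f onto W. Writing g = a_0 + a_1 x + a_2 x^2, the coefficients solve the normal equations G · a = b where
  G_{ij} = <φ_i, φ_j> and b_i = <f, φ_i>, with φ_0 = 1, φ_1 = x, φ_2 = x^2.
G =
  [2, 0, 2/3]
  [0, 2/3, 0]
  [2/3, 0, 2/5],
b = (6, 16/15, 2).
Solving gives a_0 = 3, a_1 = 8/5, a_2 = 0, so
  g(x) = 8*x/5 + 3.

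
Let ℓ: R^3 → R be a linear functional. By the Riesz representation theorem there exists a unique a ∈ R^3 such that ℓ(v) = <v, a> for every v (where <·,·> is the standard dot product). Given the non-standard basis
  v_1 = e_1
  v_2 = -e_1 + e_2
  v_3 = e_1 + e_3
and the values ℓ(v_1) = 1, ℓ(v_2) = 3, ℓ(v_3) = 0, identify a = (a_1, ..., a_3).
a = (1, 4, -1)

Write a = (a_1, ..., a_3) in the standard basis. For each basis vector v_i, ℓ(v_i) = <v_i, a> is a linear equation in the a_j's. Collect the n equations into a matrix system V a = ℓ, where row i of V is v_i (expressed in the standard basis). Since V is invertible (lower-triangular with 1s on the diagonal, up to permutation), solve by back-substitution:
  V =
[[1, 0, 0],
 [-1, 1, 0],
 [1, 0, 1]]
  V a = (1, 3, 0)
Solving gives a = (1, 4, -1).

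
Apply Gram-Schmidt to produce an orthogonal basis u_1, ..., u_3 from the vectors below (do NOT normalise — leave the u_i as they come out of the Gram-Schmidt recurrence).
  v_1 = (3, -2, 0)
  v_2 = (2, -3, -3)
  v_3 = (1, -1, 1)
Orthogonal basis:
  u_1 = (3, -2, 0)
  u_2 = (-10/13, -15/13, -3)
  u_3 = (-24/71, -36/71, 20/71)

Apply the Gram-Schmidt recurrence
  u_1 = v_1
  u_i = v_i − Σ_{j<i} ((v_i · u_j) / (u_j · u_j)) · u_j.

Step by step this gives:
  u_1 = (3, -2, 0)
  u_2 = (-10/13, -15/13, -3)
  u_3 = (-24/71, -36/71, 20/71)

Orthogonality check:
  u_2 · u_1 = 0 (should be 0)
  u_3 · u_1 = 0 (should be 0)
  u_3 · u_2 = 0 (should be 0)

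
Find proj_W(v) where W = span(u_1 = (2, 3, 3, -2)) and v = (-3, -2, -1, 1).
proj_W(v) = (-17/13, -51/26, -51/26, 17/13)

Set up U = [u_1 | ... | u_1] ∈ R^(4×1). The projector onto W = col(U) is P = U (U^T U)^(-1) U^T.
Compute U^T U =
  [26],
and U^T v = (-17).
Solve U^T U · c = U^T v for the coefficients: c = (-17/26). The projection is proj_W(v) = U c.
Check: (v - proj_W(v)) · u_1 = 0  (should be 0).
Result: proj_W(v) = (-17/13, -51/26, -51/26, 17/13).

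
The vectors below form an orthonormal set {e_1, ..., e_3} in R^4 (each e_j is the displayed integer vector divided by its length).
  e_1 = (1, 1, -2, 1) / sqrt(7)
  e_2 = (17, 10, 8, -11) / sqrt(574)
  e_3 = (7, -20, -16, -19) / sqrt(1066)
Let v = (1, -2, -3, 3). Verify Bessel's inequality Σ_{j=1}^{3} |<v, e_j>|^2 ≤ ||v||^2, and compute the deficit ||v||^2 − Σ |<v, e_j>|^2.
Σ |<v, e_j>|^2 = 218/13; ||v||^2 = 23; deficit = 81/13

Write each e_j = u_j / sqrt(<u_j, u_j>) where u_j is the displayed integer vector. Then <v, e_j> = <v, u_j> / sqrt(<u_j, u_j>), so |<v, e_j>|^2 = <v, u_j>^2 / <u_j, u_j>.
Coefficients: <v, e_1> = 8/sqrt(7), <v, e_2> = -60/sqrt(574), <v, e_3> = 38/sqrt(1066).
Square and sum: Σ |<v, e_j>|^2 = 218/13.
Compute ||v||^2 = v·v = 23.
Deficit = 23 − 218/13 = 81/13 ≥ 0, confirming Bessel's inequality. (The deficit equals ||v − Σ <v,e_j> e_j||^2, the squared distance from v to span{e_j}.)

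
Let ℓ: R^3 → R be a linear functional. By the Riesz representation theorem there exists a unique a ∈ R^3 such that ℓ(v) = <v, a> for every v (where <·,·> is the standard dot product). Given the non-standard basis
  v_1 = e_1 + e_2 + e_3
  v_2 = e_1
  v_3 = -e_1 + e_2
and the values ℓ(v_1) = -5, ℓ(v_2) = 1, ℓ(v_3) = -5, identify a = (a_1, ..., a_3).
a = (1, -4, -2)

Write a = (a_1, ..., a_3) in the standard basis. For each basis vector v_i, ℓ(v_i) = <v_i, a> is a linear equation in the a_j's. Collect the n equations into a matrix system V a = ℓ, where row i of V is v_i (expressed in the standard basis). Since V is invertible (lower-triangular with 1s on the diagonal, up to permutation), solve by back-substitution:
  V =
[[1, 1, 1],
 [1, 0, 0],
 [-1, 1, 0]]
  V a = (-5, 1, -5)
Solving gives a = (1, -4, -2).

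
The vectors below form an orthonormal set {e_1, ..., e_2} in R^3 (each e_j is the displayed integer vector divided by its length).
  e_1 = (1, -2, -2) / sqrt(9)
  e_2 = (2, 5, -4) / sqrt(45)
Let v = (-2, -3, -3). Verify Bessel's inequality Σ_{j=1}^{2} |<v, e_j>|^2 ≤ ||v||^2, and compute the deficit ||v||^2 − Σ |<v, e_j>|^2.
Σ |<v, e_j>|^2 = 61/5; ||v||^2 = 22; deficit = 49/5

Write each e_j = u_j / sqrt(<u_j, u_j>) where u_j is the displayed integer vector. Then <v, e_j> = <v, u_j> / sqrt(<u_j, u_j>), so |<v, e_j>|^2 = <v, u_j>^2 / <u_j, u_j>.
Coefficients: <v, e_1> = 10/sqrt(9), <v, e_2> = -7/sqrt(45).
Square and sum: Σ |<v, e_j>|^2 = 61/5.
Compute ||v||^2 = v·v = 22.
Deficit = 22 − 61/5 = 49/5 ≥ 0, confirming Bessel's inequality. (The deficit equals ||v − Σ <v,e_j> e_j||^2, the squared distance from v to span{e_j}.)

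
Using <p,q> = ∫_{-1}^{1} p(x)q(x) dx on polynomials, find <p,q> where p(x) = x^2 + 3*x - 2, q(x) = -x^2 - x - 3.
<p,q> = 134/15

Expand the product: p(x)·q(x) = -x^4 - 4*x^3 - 4*x^2 - 7*x + 6.
∫_{-1}^{1} of each monomial x^k gives [2/(k+1) if k even, 0 if k odd]. Integrating term-by-term (or equivalently evaluating the antiderivative F(x) = -x^5/5 - x^4 - 4*x^3/3 - 7*x^2/2 + 6*x at the endpoints):
  F(1) − F(−1) = -1/30 − (-269/30) = 134/15.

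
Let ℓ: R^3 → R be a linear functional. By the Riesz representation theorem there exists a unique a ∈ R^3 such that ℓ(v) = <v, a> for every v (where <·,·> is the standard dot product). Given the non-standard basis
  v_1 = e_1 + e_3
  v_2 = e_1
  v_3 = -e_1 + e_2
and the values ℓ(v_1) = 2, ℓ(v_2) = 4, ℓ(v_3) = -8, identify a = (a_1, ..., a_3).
a = (4, -4, -2)

Write a = (a_1, ..., a_3) in the standard basis. For each basis vector v_i, ℓ(v_i) = <v_i, a> is a linear equation in the a_j's. Collect the n equations into a matrix system V a = ℓ, where row i of V is v_i (expressed in the standard basis). Since V is invertible (lower-triangular with 1s on the diagonal, up to permutation), solve by back-substitution:
  V =
[[1, 0, 1],
 [1, 0, 0],
 [-1, 1, 0]]
  V a = (2, 4, -8)
Solving gives a = (4, -4, -2).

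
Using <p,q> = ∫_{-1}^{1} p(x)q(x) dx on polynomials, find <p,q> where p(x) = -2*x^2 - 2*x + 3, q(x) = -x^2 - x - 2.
<p,q> = -46/5

Expand the product: p(x)·q(x) = 2*x^4 + 4*x^3 + 3*x^2 + x - 6.
∫_{-1}^{1} of each monomial x^k gives [2/(k+1) if k even, 0 if k odd]. Integrating term-by-term (or equivalently evaluating the antiderivative F(x) = 2*x^5/5 + x^4 + x^3 + x^2/2 - 6*x at the endpoints):
  F(1) − F(−1) = -31/10 − (61/10) = -46/5.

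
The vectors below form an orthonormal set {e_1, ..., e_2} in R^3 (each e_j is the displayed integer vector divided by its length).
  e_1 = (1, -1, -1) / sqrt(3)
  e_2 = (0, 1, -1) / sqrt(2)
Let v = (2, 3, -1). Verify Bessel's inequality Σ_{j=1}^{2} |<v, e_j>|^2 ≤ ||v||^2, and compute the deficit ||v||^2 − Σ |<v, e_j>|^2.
Σ |<v, e_j>|^2 = 8; ||v||^2 = 14; deficit = 6

Write each e_j = u_j / sqrt(<u_j, u_j>) where u_j is the displayed integer vector. Then <v, e_j> = <v, u_j> / sqrt(<u_j, u_j>), so |<v, e_j>|^2 = <v, u_j>^2 / <u_j, u_j>.
Coefficients: <v, e_1> = 0/sqrt(3), <v, e_2> = 4/sqrt(2).
Square and sum: Σ |<v, e_j>|^2 = 8.
Compute ||v||^2 = v·v = 14.
Deficit = 14 − 8 = 6 ≥ 0, confirming Bessel's inequality. (The deficit equals ||v − Σ <v,e_j> e_j||^2, the squared distance from v to span{e_j}.)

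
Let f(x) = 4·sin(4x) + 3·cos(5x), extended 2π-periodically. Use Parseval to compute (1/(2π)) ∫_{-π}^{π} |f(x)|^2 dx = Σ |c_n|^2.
Σ |c_n|^2 = 25/2

Expand |f|^2 and use orthogonality of {sin(nx), cos(mx)} on [-π, π]:
  ∫_{-π}^{π} sin(nx)^2 dx = π, ∫ cos(mx)^2 dx = π, and cross terms integrate to 0.
So ∫_{-π}^{π} f(x)^2 dx = 4^2 · π + 3^2 · π = (16 + 9)π.
Divide by 2π: (16 + 9)/2 = 25/2.
By Parseval, this equals Σ |c_n|^2.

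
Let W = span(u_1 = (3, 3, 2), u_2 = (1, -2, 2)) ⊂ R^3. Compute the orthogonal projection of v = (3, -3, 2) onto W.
proj_W(v) = (351/197, -495/197, 610/197)

Set up U = [u_1 | ... | u_2] ∈ R^(3×2). The projector onto W = col(U) is P = U (U^T U)^(-1) U^T.
Compute U^T U =
  [22, 1]
  [1, 9],
and U^T v = (4, 13).
Solve U^T U · c = U^T v for the coefficients: c = (23/197, 282/197). The projection is proj_W(v) = U c.
Check: (v - proj_W(v)) · u_1 = 0  (should be 0).
Check: (v - proj_W(v)) · u_2 = 0  (should be 0).
Result: proj_W(v) = (351/197, -495/197, 610/197).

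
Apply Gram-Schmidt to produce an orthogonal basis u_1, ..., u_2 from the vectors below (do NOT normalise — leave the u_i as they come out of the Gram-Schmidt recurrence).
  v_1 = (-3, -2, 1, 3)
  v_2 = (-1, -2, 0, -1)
Orthogonal basis:
  u_1 = (-3, -2, 1, 3)
  u_2 = (-11/23, -38/23, -4/23, -35/23)

Apply the Gram-Schmidt recurrence
  u_1 = v_1
  u_i = v_i − Σ_{j<i} ((v_i · u_j) / (u_j · u_j)) · u_j.

Step by step this gives:
  u_1 = (-3, -2, 1, 3)
  u_2 = (-11/23, -38/23, -4/23, -35/23)

Orthogonality check:
  u_2 · u_1 = 0 (should be 0)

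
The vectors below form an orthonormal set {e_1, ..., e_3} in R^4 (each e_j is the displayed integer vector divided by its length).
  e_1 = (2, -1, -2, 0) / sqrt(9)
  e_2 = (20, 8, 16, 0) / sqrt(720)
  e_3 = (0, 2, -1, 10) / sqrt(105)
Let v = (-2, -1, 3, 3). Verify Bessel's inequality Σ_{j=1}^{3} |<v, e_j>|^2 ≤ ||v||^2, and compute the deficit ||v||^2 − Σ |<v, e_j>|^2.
Σ |<v, e_j>|^2 = 314/21; ||v||^2 = 23; deficit = 169/21

Write each e_j = u_j / sqrt(<u_j, u_j>) where u_j is the displayed integer vector. Then <v, e_j> = <v, u_j> / sqrt(<u_j, u_j>), so |<v, e_j>|^2 = <v, u_j>^2 / <u_j, u_j>.
Coefficients: <v, e_1> = -9/sqrt(9), <v, e_2> = 0/sqrt(720), <v, e_3> = 25/sqrt(105).
Square and sum: Σ |<v, e_j>|^2 = 314/21.
Compute ||v||^2 = v·v = 23.
Deficit = 23 − 314/21 = 169/21 ≥ 0, confirming Bessel's inequality. (The deficit equals ||v − Σ <v,e_j> e_j||^2, the squared distance from v to span{e_j}.)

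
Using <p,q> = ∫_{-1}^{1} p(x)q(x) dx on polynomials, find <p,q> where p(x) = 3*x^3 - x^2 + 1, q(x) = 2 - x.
<p,q> = 22/15

Expand the product: p(x)·q(x) = -3*x^4 + 7*x^3 - 2*x^2 - x + 2.
∫_{-1}^{1} of each monomial x^k gives [2/(k+1) if k even, 0 if k odd]. Integrating term-by-term (or equivalently evaluating the antiderivative F(x) = -3*x^5/5 + 7*x^4/4 - 2*x^3/3 - x^2/2 + 2*x at the endpoints):
  F(1) − F(−1) = 119/60 − (31/60) = 22/15.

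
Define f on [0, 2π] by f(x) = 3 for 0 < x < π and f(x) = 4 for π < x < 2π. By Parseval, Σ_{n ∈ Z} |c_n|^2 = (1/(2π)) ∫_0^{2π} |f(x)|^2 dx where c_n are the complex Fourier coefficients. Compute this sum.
Σ |c_n|^2 = 25/2

Parseval equates the L^2 energy of f (normalised by 1/(2π)) with the ℓ^2 sum of its Fourier coefficients: (1/(2π)) ∫_0^{2π} |f|^2 = Σ |c_n|^2.
Compute the left side: (1/(2π)) [∫_0^π 3^2 dx + ∫_π^{2π} 4^2 dx] = (1/(2π)) · (9π + 16π) = (9 + 16)/2 = 25/2.
So Σ_{n ∈ Z} |c_n|^2 = 25/2.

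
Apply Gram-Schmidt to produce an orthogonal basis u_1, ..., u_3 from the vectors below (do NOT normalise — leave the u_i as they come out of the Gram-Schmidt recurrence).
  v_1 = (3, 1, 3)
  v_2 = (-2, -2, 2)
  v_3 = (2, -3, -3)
Orthogonal basis:
  u_1 = (3, 1, 3)
  u_2 = (-32/19, -36/19, 44/19)
  u_3 = (16/7, -24/7, -8/7)

Apply the Gram-Schmidt recurrence
  u_1 = v_1
  u_i = v_i − Σ_{j<i} ((v_i · u_j) / (u_j · u_j)) · u_j.

Step by step this gives:
  u_1 = (3, 1, 3)
  u_2 = (-32/19, -36/19, 44/19)
  u_3 = (16/7, -24/7, -8/7)

Orthogonality check:
  u_2 · u_1 = 0 (should be 0)
  u_3 · u_1 = 0 (should be 0)
  u_3 · u_2 = 0 (should be 0)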